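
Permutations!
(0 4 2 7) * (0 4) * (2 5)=(2 7 4 5)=[0, 1, 7, 3, 5, 2, 6, 4]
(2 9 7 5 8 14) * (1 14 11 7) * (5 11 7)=(1 14 2 9)(5 8 7 11)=[0, 14, 9, 3, 4, 8, 6, 11, 7, 1, 10, 5, 12, 13, 2]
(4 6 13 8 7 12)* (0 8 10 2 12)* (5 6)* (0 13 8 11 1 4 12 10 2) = (0 11 1 4 5 6 8 7 13 2 10) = [11, 4, 10, 3, 5, 6, 8, 13, 7, 9, 0, 1, 12, 2]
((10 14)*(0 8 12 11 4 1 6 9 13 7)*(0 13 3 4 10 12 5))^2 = ((0 8 5)(1 6 9 3 4)(7 13)(10 14 12 11))^2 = (0 5 8)(1 9 4 6 3)(10 12)(11 14)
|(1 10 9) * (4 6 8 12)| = |(1 10 9)(4 6 8 12)| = 12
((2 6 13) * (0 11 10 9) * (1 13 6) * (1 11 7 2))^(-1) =(0 9 10 11 2 7)(1 13) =((0 7 2 11 10 9)(1 13))^(-1)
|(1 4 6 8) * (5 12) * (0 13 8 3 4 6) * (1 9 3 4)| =8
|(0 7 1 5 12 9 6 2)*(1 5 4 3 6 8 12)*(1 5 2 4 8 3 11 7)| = |(0 1 8 12 9 3 6 4 11 7 2)| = 11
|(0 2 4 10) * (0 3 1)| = |(0 2 4 10 3 1)| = 6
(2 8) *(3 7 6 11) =(2 8)(3 7 6 11) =[0, 1, 8, 7, 4, 5, 11, 6, 2, 9, 10, 3]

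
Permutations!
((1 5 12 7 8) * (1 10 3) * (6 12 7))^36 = ((1 5 7 8 10 3)(6 12))^36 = (12)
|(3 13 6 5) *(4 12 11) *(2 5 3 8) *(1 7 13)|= 15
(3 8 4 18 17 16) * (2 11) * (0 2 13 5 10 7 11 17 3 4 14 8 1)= (0 2 17 16 4 18 3 1)(5 10 7 11 13)(8 14)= [2, 0, 17, 1, 18, 10, 6, 11, 14, 9, 7, 13, 12, 5, 8, 15, 4, 16, 3]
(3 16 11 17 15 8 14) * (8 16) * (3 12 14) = [0, 1, 2, 8, 4, 5, 6, 7, 3, 9, 10, 17, 14, 13, 12, 16, 11, 15] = (3 8)(11 17 15 16)(12 14)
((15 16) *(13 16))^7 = ((13 16 15))^7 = (13 16 15)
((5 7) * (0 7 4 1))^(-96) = ((0 7 5 4 1))^(-96) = (0 1 4 5 7)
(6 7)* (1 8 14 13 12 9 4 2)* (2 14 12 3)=[0, 8, 1, 2, 14, 5, 7, 6, 12, 4, 10, 11, 9, 3, 13]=(1 8 12 9 4 14 13 3 2)(6 7)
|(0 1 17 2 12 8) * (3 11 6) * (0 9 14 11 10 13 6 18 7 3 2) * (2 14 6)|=|(0 1 17)(2 12 8 9 6 14 11 18 7 3 10 13)|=12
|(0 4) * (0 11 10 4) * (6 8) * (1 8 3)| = 12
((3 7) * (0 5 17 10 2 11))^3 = ((0 5 17 10 2 11)(3 7))^3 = (0 10)(2 5)(3 7)(11 17)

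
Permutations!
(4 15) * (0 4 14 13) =[4, 1, 2, 3, 15, 5, 6, 7, 8, 9, 10, 11, 12, 0, 13, 14] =(0 4 15 14 13)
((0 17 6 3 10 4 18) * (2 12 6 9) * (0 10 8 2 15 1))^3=((0 17 9 15 1)(2 12 6 3 8)(4 18 10))^3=(18)(0 15 17 1 9)(2 3 12 8 6)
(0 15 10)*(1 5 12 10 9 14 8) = (0 15 9 14 8 1 5 12 10) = [15, 5, 2, 3, 4, 12, 6, 7, 1, 14, 0, 11, 10, 13, 8, 9]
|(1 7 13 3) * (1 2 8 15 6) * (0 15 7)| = |(0 15 6 1)(2 8 7 13 3)| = 20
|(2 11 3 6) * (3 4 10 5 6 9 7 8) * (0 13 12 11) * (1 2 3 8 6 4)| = |(0 13 12 11 1 2)(3 9 7 6)(4 10 5)| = 12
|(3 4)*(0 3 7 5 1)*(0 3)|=|(1 3 4 7 5)|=5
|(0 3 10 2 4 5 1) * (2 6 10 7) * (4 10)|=9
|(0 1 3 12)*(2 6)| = |(0 1 3 12)(2 6)| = 4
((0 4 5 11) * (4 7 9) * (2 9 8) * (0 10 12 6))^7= ((0 7 8 2 9 4 5 11 10 12 6))^7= (0 11 2 6 5 8 12 4 7 10 9)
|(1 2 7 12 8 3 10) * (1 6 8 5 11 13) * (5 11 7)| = |(1 2 5 7 12 11 13)(3 10 6 8)| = 28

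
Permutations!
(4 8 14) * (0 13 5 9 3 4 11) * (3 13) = [3, 1, 2, 4, 8, 9, 6, 7, 14, 13, 10, 0, 12, 5, 11] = (0 3 4 8 14 11)(5 9 13)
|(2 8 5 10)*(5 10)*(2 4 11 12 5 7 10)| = |(2 8)(4 11 12 5 7 10)| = 6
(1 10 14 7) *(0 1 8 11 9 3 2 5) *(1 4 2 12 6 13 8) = [4, 10, 5, 12, 2, 0, 13, 1, 11, 3, 14, 9, 6, 8, 7] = (0 4 2 5)(1 10 14 7)(3 12 6 13 8 11 9)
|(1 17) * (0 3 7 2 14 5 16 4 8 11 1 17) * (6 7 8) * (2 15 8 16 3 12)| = |(17)(0 12 2 14 5 3 16 4 6 7 15 8 11 1)| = 14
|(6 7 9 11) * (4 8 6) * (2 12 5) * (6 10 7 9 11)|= |(2 12 5)(4 8 10 7 11)(6 9)|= 30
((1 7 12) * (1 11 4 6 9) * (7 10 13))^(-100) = (1 9 6 4 11 12 7 13 10)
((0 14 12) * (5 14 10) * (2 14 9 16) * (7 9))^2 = ((0 10 5 7 9 16 2 14 12))^2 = (0 5 9 2 12 10 7 16 14)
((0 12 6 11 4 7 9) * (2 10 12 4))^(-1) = (0 9 7 4)(2 11 6 12 10)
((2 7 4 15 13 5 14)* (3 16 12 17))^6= ((2 7 4 15 13 5 14)(3 16 12 17))^6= (2 14 5 13 15 4 7)(3 12)(16 17)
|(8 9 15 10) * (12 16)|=|(8 9 15 10)(12 16)|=4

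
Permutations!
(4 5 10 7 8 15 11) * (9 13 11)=(4 5 10 7 8 15 9 13 11)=[0, 1, 2, 3, 5, 10, 6, 8, 15, 13, 7, 4, 12, 11, 14, 9]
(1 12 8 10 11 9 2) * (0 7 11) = (0 7 11 9 2 1 12 8 10) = [7, 12, 1, 3, 4, 5, 6, 11, 10, 2, 0, 9, 8]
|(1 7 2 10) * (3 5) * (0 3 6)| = 4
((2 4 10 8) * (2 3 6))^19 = ((2 4 10 8 3 6))^19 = (2 4 10 8 3 6)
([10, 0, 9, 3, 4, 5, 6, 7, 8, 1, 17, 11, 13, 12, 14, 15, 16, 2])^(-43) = (0 1 9 2 17 10)(12 13)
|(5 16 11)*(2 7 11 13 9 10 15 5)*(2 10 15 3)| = 5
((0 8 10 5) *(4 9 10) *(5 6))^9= ((0 8 4 9 10 6 5))^9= (0 4 10 5 8 9 6)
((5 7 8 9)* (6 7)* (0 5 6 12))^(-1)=(0 12 5)(6 9 8 7)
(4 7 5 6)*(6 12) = (4 7 5 12 6) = [0, 1, 2, 3, 7, 12, 4, 5, 8, 9, 10, 11, 6]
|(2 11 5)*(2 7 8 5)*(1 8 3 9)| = 6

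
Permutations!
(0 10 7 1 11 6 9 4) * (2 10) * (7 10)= [2, 11, 7, 3, 0, 5, 9, 1, 8, 4, 10, 6]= (0 2 7 1 11 6 9 4)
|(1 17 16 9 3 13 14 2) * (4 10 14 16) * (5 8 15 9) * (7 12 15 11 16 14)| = |(1 17 4 10 7 12 15 9 3 13 14 2)(5 8 11 16)| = 12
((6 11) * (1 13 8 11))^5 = (13)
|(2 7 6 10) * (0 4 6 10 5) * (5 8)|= 15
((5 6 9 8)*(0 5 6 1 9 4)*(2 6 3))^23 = (0 3 5 2 1 6 9 4 8)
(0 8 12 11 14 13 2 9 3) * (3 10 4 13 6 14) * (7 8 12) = (0 12 11 3)(2 9 10 4 13)(6 14)(7 8) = [12, 1, 9, 0, 13, 5, 14, 8, 7, 10, 4, 3, 11, 2, 6]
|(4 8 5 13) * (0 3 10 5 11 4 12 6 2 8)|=|(0 3 10 5 13 12 6 2 8 11 4)|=11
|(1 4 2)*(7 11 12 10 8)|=15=|(1 4 2)(7 11 12 10 8)|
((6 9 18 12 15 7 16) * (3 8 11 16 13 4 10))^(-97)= ((3 8 11 16 6 9 18 12 15 7 13 4 10))^(-97)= (3 12 8 15 11 7 16 13 6 4 9 10 18)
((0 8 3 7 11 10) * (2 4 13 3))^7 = (0 11 3 4 8 10 7 13 2)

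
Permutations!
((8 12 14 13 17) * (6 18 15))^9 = (18)(8 17 13 14 12)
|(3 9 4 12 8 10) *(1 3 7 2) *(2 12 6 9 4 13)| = |(1 3 4 6 9 13 2)(7 12 8 10)| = 28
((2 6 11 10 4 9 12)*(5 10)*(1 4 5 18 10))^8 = (1 10 11 2 9)(4 5 18 6 12)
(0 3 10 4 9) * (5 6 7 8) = (0 3 10 4 9)(5 6 7 8) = [3, 1, 2, 10, 9, 6, 7, 8, 5, 0, 4]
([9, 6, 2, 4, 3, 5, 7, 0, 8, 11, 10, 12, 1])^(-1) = (0 7 6 1 12 11 9)(3 4)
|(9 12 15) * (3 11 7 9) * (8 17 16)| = |(3 11 7 9 12 15)(8 17 16)| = 6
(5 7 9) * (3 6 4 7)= (3 6 4 7 9 5)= [0, 1, 2, 6, 7, 3, 4, 9, 8, 5]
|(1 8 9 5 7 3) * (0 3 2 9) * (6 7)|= 20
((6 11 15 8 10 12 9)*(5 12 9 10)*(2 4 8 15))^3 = (15)(2 5 9)(4 12 6)(8 10 11)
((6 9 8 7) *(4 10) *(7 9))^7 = (4 10)(6 7)(8 9)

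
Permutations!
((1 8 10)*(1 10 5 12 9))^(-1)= (1 9 12 5 8)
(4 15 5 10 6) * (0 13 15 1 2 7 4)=(0 13 15 5 10 6)(1 2 7 4)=[13, 2, 7, 3, 1, 10, 0, 4, 8, 9, 6, 11, 12, 15, 14, 5]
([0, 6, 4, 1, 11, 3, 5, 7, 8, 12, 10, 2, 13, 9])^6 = (13)(1 5)(3 6)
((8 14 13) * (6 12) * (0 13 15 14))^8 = (15)(0 8 13)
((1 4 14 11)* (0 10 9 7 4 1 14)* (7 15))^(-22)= ((0 10 9 15 7 4)(11 14))^(-22)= (0 9 7)(4 10 15)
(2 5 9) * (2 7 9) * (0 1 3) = (0 1 3)(2 5)(7 9) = [1, 3, 5, 0, 4, 2, 6, 9, 8, 7]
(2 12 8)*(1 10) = (1 10)(2 12 8) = [0, 10, 12, 3, 4, 5, 6, 7, 2, 9, 1, 11, 8]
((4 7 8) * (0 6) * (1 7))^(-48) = ((0 6)(1 7 8 4))^(-48) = (8)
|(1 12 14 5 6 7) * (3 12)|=|(1 3 12 14 5 6 7)|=7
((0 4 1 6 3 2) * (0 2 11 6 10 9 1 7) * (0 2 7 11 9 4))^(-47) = (1 4 6 9 10 11 3)(2 7)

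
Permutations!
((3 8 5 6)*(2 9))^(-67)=(2 9)(3 8 5 6)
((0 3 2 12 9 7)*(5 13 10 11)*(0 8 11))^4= ((0 3 2 12 9 7 8 11 5 13 10))^4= (0 9 5 3 7 13 2 8 10 12 11)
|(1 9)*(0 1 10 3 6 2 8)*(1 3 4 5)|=|(0 3 6 2 8)(1 9 10 4 5)|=5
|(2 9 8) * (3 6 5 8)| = |(2 9 3 6 5 8)| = 6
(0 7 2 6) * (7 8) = [8, 1, 6, 3, 4, 5, 0, 2, 7] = (0 8 7 2 6)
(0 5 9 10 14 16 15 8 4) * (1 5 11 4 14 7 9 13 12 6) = (0 11 4)(1 5 13 12 6)(7 9 10)(8 14 16 15) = [11, 5, 2, 3, 0, 13, 1, 9, 14, 10, 7, 4, 6, 12, 16, 8, 15]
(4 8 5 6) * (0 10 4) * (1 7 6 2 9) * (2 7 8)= (0 10 4 2 9 1 8 5 7 6)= [10, 8, 9, 3, 2, 7, 0, 6, 5, 1, 4]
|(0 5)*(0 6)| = 3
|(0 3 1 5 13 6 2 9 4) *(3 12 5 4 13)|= |(0 12 5 3 1 4)(2 9 13 6)|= 12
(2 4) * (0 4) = (0 4 2) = [4, 1, 0, 3, 2]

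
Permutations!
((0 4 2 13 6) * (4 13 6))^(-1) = ((0 13 4 2 6))^(-1) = (0 6 2 4 13)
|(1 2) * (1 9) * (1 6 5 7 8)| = 7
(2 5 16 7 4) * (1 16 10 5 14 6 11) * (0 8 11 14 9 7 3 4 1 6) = (0 8 11 6 14)(1 16 3 4 2 9 7)(5 10) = [8, 16, 9, 4, 2, 10, 14, 1, 11, 7, 5, 6, 12, 13, 0, 15, 3]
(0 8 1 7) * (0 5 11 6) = (0 8 1 7 5 11 6) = [8, 7, 2, 3, 4, 11, 0, 5, 1, 9, 10, 6]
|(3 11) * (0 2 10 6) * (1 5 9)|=12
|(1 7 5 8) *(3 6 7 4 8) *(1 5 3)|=12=|(1 4 8 5)(3 6 7)|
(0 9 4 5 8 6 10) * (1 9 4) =[4, 9, 2, 3, 5, 8, 10, 7, 6, 1, 0] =(0 4 5 8 6 10)(1 9)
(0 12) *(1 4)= (0 12)(1 4)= [12, 4, 2, 3, 1, 5, 6, 7, 8, 9, 10, 11, 0]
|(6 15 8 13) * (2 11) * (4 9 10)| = 12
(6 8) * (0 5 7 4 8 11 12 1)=(0 5 7 4 8 6 11 12 1)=[5, 0, 2, 3, 8, 7, 11, 4, 6, 9, 10, 12, 1]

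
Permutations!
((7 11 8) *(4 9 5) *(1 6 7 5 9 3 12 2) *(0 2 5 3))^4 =((0 2 1 6 7 11 8 3 12 5 4))^4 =(0 7 12 2 11 5 1 8 4 6 3)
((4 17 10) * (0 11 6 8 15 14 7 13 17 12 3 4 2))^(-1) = ((0 11 6 8 15 14 7 13 17 10 2)(3 4 12))^(-1) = (0 2 10 17 13 7 14 15 8 6 11)(3 12 4)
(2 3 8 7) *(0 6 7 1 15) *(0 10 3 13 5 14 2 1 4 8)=[6, 15, 13, 0, 8, 14, 7, 1, 4, 9, 3, 11, 12, 5, 2, 10]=(0 6 7 1 15 10 3)(2 13 5 14)(4 8)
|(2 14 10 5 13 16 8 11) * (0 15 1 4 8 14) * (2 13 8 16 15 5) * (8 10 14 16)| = |(16)(0 5 10 2)(1 4 8 11 13 15)| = 12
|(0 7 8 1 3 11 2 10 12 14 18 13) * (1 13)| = 8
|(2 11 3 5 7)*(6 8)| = |(2 11 3 5 7)(6 8)| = 10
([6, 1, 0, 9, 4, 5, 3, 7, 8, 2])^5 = (9)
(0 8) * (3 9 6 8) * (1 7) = [3, 7, 2, 9, 4, 5, 8, 1, 0, 6] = (0 3 9 6 8)(1 7)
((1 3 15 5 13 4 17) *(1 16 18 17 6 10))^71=((1 3 15 5 13 4 6 10)(16 18 17))^71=(1 10 6 4 13 5 15 3)(16 17 18)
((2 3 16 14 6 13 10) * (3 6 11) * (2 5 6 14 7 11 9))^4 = (16)(2 14 9)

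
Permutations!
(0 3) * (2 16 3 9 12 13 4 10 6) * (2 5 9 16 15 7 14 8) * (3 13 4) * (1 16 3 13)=(0 3)(1 16)(2 15 7 14 8)(4 10 6 5 9 12)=[3, 16, 15, 0, 10, 9, 5, 14, 2, 12, 6, 11, 4, 13, 8, 7, 1]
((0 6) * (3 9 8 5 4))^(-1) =(0 6)(3 4 5 8 9)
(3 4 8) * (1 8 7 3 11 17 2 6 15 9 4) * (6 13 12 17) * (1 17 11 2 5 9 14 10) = (1 8 2 13 12 11 6 15 14 10)(3 17 5 9 4 7) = [0, 8, 13, 17, 7, 9, 15, 3, 2, 4, 1, 6, 11, 12, 10, 14, 16, 5]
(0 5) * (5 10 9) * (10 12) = [12, 1, 2, 3, 4, 0, 6, 7, 8, 5, 9, 11, 10] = (0 12 10 9 5)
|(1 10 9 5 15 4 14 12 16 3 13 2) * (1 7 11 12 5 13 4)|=14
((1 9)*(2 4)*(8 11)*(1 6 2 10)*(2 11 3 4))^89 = (1 9 6 11 8 3 4 10)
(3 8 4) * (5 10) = (3 8 4)(5 10) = [0, 1, 2, 8, 3, 10, 6, 7, 4, 9, 5]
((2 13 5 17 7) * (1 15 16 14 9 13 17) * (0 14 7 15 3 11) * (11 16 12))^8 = ((0 14 9 13 5 1 3 16 7 2 17 15 12 11))^8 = (0 7 9 17 5 12 3)(1 11 16 14 2 13 15)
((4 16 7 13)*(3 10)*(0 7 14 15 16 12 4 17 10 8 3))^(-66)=((0 7 13 17 10)(3 8)(4 12)(14 15 16))^(-66)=(0 10 17 13 7)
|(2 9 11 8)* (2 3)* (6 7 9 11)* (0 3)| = 15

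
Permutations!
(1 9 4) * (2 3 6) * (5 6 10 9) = (1 5 6 2 3 10 9 4) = [0, 5, 3, 10, 1, 6, 2, 7, 8, 4, 9]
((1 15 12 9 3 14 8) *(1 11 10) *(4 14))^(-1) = ((1 15 12 9 3 4 14 8 11 10))^(-1) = (1 10 11 8 14 4 3 9 12 15)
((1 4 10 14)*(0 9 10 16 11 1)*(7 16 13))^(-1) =((0 9 10 14)(1 4 13 7 16 11))^(-1) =(0 14 10 9)(1 11 16 7 13 4)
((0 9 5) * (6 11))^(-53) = ((0 9 5)(6 11))^(-53) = (0 9 5)(6 11)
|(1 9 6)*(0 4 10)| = 3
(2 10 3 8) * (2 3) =[0, 1, 10, 8, 4, 5, 6, 7, 3, 9, 2] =(2 10)(3 8)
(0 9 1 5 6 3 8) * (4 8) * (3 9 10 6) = [10, 5, 2, 4, 8, 3, 9, 7, 0, 1, 6] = (0 10 6 9 1 5 3 4 8)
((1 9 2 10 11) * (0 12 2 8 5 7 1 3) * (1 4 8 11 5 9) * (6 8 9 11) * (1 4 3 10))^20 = (0 8 12 11 2 10 1 5 4 7 9 3 6)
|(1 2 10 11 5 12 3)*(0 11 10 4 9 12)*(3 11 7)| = 10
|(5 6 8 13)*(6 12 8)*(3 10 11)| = |(3 10 11)(5 12 8 13)| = 12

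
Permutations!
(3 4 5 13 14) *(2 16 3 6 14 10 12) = (2 16 3 4 5 13 10 12)(6 14) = [0, 1, 16, 4, 5, 13, 14, 7, 8, 9, 12, 11, 2, 10, 6, 15, 3]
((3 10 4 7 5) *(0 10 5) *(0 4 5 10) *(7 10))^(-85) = ((3 7 4 10 5))^(-85) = (10)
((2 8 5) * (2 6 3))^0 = ((2 8 5 6 3))^0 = (8)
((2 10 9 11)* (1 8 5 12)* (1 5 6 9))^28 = (12)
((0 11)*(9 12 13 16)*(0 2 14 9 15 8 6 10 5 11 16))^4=((0 16 15 8 6 10 5 11 2 14 9 12 13))^4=(0 6 2 13 8 11 12 15 5 9 16 10 14)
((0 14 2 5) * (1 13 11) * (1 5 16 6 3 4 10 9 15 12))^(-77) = ((0 14 2 16 6 3 4 10 9 15 12 1 13 11 5))^(-77) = (0 11 1 15 10 3 16 14 5 13 12 9 4 6 2)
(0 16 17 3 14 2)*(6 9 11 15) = (0 16 17 3 14 2)(6 9 11 15) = [16, 1, 0, 14, 4, 5, 9, 7, 8, 11, 10, 15, 12, 13, 2, 6, 17, 3]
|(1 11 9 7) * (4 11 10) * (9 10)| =3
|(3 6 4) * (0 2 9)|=3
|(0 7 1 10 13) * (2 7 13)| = 4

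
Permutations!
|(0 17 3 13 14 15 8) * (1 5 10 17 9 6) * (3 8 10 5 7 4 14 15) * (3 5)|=14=|(0 9 6 1 7 4 14 5 3 13 15 10 17 8)|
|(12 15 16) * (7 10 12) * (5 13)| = 10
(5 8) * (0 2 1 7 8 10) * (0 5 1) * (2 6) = (0 6 2)(1 7 8)(5 10) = [6, 7, 0, 3, 4, 10, 2, 8, 1, 9, 5]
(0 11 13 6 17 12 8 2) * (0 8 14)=(0 11 13 6 17 12 14)(2 8)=[11, 1, 8, 3, 4, 5, 17, 7, 2, 9, 10, 13, 14, 6, 0, 15, 16, 12]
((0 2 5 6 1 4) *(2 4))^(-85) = (0 4)(1 6 5 2)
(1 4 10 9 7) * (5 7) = [0, 4, 2, 3, 10, 7, 6, 1, 8, 5, 9] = (1 4 10 9 5 7)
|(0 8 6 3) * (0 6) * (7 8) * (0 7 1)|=|(0 1)(3 6)(7 8)|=2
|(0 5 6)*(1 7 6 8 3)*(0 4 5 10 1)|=|(0 10 1 7 6 4 5 8 3)|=9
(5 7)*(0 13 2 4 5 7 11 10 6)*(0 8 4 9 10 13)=[0, 1, 9, 3, 5, 11, 8, 7, 4, 10, 6, 13, 12, 2]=(2 9 10 6 8 4 5 11 13)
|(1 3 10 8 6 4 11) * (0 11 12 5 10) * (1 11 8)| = 9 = |(0 8 6 4 12 5 10 1 3)|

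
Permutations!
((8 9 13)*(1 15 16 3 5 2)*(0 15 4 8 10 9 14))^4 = ((0 15 16 3 5 2 1 4 8 14)(9 13 10))^4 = (0 5 8 16 1)(2 14 3 4 15)(9 13 10)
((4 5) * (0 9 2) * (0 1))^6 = ((0 9 2 1)(4 5))^6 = (0 2)(1 9)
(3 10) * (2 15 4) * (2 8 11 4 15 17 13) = (2 17 13)(3 10)(4 8 11) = [0, 1, 17, 10, 8, 5, 6, 7, 11, 9, 3, 4, 12, 2, 14, 15, 16, 13]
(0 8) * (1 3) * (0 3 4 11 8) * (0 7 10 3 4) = (0 7 10 3 1)(4 11 8) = [7, 0, 2, 1, 11, 5, 6, 10, 4, 9, 3, 8]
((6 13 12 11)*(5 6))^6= ((5 6 13 12 11))^6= (5 6 13 12 11)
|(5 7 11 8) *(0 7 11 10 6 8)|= 7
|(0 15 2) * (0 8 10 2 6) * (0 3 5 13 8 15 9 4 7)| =8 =|(0 9 4 7)(2 15 6 3 5 13 8 10)|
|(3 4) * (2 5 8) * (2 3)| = |(2 5 8 3 4)| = 5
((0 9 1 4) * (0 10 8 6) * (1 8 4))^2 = (10)(0 8)(6 9)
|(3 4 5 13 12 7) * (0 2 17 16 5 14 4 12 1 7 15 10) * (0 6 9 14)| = 16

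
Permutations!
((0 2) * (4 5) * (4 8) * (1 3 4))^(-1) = (0 2)(1 8 5 4 3)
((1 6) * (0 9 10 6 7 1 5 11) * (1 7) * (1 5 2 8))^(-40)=(0 8 9 1 10 5 6 11 2)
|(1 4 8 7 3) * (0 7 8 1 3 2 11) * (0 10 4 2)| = 10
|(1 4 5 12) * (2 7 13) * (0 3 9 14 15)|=60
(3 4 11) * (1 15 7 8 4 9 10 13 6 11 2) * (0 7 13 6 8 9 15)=(0 7 9 10 6 11 3 15 13 8 4 2 1)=[7, 0, 1, 15, 2, 5, 11, 9, 4, 10, 6, 3, 12, 8, 14, 13]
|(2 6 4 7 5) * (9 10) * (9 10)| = |(10)(2 6 4 7 5)| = 5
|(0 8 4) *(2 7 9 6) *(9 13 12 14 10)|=24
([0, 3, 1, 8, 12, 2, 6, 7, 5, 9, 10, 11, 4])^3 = [0, 5, 8, 2, 12, 3, 6, 7, 1, 9, 10, 11, 4]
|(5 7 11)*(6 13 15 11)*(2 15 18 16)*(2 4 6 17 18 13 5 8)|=28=|(2 15 11 8)(4 6 5 7 17 18 16)|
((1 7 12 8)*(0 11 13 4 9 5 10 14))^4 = (0 9)(4 14)(5 11)(10 13)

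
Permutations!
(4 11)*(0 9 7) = (0 9 7)(4 11) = [9, 1, 2, 3, 11, 5, 6, 0, 8, 7, 10, 4]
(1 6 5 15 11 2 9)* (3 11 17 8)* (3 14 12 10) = [0, 6, 9, 11, 4, 15, 5, 7, 14, 1, 3, 2, 10, 13, 12, 17, 16, 8] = (1 6 5 15 17 8 14 12 10 3 11 2 9)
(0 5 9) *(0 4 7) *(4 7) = (0 5 9 7) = [5, 1, 2, 3, 4, 9, 6, 0, 8, 7]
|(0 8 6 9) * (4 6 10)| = |(0 8 10 4 6 9)| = 6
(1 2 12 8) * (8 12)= (12)(1 2 8)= [0, 2, 8, 3, 4, 5, 6, 7, 1, 9, 10, 11, 12]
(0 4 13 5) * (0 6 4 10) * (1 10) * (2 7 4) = [1, 10, 7, 3, 13, 6, 2, 4, 8, 9, 0, 11, 12, 5] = (0 1 10)(2 7 4 13 5 6)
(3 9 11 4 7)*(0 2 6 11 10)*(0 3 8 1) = (0 2 6 11 4 7 8 1)(3 9 10) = [2, 0, 6, 9, 7, 5, 11, 8, 1, 10, 3, 4]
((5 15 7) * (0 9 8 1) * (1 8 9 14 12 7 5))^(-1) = ((0 14 12 7 1)(5 15))^(-1) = (0 1 7 12 14)(5 15)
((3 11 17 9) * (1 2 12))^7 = ((1 2 12)(3 11 17 9))^7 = (1 2 12)(3 9 17 11)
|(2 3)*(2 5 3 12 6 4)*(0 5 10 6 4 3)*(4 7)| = 12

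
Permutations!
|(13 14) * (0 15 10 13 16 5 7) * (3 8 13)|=|(0 15 10 3 8 13 14 16 5 7)|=10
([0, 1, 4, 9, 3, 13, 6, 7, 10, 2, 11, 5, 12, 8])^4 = (5 11 10 8 13)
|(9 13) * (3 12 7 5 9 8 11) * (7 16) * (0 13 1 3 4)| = 35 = |(0 13 8 11 4)(1 3 12 16 7 5 9)|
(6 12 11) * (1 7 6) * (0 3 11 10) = [3, 7, 2, 11, 4, 5, 12, 6, 8, 9, 0, 1, 10] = (0 3 11 1 7 6 12 10)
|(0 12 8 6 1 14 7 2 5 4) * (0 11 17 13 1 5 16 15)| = 15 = |(0 12 8 6 5 4 11 17 13 1 14 7 2 16 15)|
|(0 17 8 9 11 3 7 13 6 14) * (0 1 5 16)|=|(0 17 8 9 11 3 7 13 6 14 1 5 16)|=13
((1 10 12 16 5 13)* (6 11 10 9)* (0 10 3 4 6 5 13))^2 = (0 12 13 9)(1 5 10 16)(3 6)(4 11)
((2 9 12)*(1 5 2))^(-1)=(1 12 9 2 5)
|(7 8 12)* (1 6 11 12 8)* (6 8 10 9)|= |(1 8 10 9 6 11 12 7)|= 8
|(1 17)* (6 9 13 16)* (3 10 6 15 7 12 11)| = |(1 17)(3 10 6 9 13 16 15 7 12 11)| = 10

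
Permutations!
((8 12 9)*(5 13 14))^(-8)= ((5 13 14)(8 12 9))^(-8)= (5 13 14)(8 12 9)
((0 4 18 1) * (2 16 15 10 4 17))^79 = (0 18 10 16 17 1 4 15 2)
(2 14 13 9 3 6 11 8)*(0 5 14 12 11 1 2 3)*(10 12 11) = (0 5 14 13 9)(1 2 11 8 3 6)(10 12) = [5, 2, 11, 6, 4, 14, 1, 7, 3, 0, 12, 8, 10, 9, 13]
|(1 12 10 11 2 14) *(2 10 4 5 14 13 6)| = 30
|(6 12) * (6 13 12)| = 2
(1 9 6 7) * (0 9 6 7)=[9, 6, 2, 3, 4, 5, 0, 1, 8, 7]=(0 9 7 1 6)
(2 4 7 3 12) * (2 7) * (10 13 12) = [0, 1, 4, 10, 2, 5, 6, 3, 8, 9, 13, 11, 7, 12] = (2 4)(3 10 13 12 7)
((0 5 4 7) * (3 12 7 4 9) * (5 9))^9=(0 7 12 3 9)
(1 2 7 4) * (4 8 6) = (1 2 7 8 6 4) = [0, 2, 7, 3, 1, 5, 4, 8, 6]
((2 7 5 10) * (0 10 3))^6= (10)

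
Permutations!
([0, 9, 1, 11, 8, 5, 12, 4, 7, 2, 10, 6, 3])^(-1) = (1 2 9)(3 12 6 11)(4 7 8)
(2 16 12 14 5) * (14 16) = (2 14 5)(12 16) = [0, 1, 14, 3, 4, 2, 6, 7, 8, 9, 10, 11, 16, 13, 5, 15, 12]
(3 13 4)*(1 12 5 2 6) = [0, 12, 6, 13, 3, 2, 1, 7, 8, 9, 10, 11, 5, 4] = (1 12 5 2 6)(3 13 4)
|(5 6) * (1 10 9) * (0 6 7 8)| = |(0 6 5 7 8)(1 10 9)| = 15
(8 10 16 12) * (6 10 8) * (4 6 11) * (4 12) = (4 6 10 16)(11 12) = [0, 1, 2, 3, 6, 5, 10, 7, 8, 9, 16, 12, 11, 13, 14, 15, 4]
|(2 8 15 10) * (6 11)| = 4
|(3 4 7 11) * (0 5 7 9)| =|(0 5 7 11 3 4 9)| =7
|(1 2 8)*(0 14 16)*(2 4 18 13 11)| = 21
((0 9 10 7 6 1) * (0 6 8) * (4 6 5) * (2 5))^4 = (0 8 7 10 9)(1 6 4 5 2)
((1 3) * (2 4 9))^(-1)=((1 3)(2 4 9))^(-1)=(1 3)(2 9 4)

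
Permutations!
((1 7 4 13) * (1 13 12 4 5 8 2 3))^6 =((13)(1 7 5 8 2 3)(4 12))^6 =(13)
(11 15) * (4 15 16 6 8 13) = (4 15 11 16 6 8 13) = [0, 1, 2, 3, 15, 5, 8, 7, 13, 9, 10, 16, 12, 4, 14, 11, 6]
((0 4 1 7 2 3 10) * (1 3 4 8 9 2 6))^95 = ((0 8 9 2 4 3 10)(1 7 6))^95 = (0 4 8 3 9 10 2)(1 6 7)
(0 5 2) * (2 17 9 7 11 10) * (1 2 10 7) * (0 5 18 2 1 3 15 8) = (0 18 2 5 17 9 3 15 8)(7 11) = [18, 1, 5, 15, 4, 17, 6, 11, 0, 3, 10, 7, 12, 13, 14, 8, 16, 9, 2]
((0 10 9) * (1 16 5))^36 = ((0 10 9)(1 16 5))^36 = (16)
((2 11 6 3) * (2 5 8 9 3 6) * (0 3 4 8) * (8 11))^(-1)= (0 5 3)(2 11 4 9 8)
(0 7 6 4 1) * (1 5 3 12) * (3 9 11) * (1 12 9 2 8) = (12)(0 7 6 4 5 2 8 1)(3 9 11) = [7, 0, 8, 9, 5, 2, 4, 6, 1, 11, 10, 3, 12]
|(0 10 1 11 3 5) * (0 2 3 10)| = |(1 11 10)(2 3 5)| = 3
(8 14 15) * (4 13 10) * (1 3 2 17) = (1 3 2 17)(4 13 10)(8 14 15) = [0, 3, 17, 2, 13, 5, 6, 7, 14, 9, 4, 11, 12, 10, 15, 8, 16, 1]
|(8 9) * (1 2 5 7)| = |(1 2 5 7)(8 9)| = 4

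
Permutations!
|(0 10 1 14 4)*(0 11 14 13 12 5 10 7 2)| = |(0 7 2)(1 13 12 5 10)(4 11 14)| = 15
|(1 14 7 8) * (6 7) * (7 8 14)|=|(1 7 14 6 8)|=5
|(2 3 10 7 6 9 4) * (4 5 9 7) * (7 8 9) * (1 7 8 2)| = 21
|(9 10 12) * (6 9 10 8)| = 6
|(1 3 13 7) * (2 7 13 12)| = |(13)(1 3 12 2 7)| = 5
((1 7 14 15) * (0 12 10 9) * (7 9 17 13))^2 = (0 10 13 14 1)(7 15 9 12 17)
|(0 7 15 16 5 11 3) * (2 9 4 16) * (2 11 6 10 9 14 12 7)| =24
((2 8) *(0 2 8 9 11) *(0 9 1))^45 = (9 11)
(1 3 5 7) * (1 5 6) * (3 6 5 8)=(1 6)(3 5 7 8)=[0, 6, 2, 5, 4, 7, 1, 8, 3]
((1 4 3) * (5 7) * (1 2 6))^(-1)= (1 6 2 3 4)(5 7)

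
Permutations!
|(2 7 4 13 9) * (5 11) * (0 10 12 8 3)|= 10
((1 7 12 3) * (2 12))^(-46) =((1 7 2 12 3))^(-46) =(1 3 12 2 7)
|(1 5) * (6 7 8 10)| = |(1 5)(6 7 8 10)| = 4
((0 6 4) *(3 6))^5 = ((0 3 6 4))^5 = (0 3 6 4)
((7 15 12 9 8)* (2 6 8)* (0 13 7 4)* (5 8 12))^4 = ((0 13 7 15 5 8 4)(2 6 12 9))^4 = (0 5 13 8 7 4 15)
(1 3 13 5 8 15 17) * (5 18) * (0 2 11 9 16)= (0 2 11 9 16)(1 3 13 18 5 8 15 17)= [2, 3, 11, 13, 4, 8, 6, 7, 15, 16, 10, 9, 12, 18, 14, 17, 0, 1, 5]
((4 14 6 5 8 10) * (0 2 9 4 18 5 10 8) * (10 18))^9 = (0 2 9 4 14 6 18 5)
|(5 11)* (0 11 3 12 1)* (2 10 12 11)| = 15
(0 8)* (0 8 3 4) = (8)(0 3 4) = [3, 1, 2, 4, 0, 5, 6, 7, 8]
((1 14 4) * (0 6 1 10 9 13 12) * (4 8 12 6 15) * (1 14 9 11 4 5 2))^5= ((0 15 5 2 1 9 13 6 14 8 12)(4 10 11))^5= (0 9 12 1 8 2 14 5 6 15 13)(4 11 10)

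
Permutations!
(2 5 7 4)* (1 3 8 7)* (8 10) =(1 3 10 8 7 4 2 5) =[0, 3, 5, 10, 2, 1, 6, 4, 7, 9, 8]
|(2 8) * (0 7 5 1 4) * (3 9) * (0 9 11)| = 8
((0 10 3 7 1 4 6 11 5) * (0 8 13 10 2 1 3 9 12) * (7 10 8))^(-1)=(0 12 9 10 3 7 5 11 6 4 1 2)(8 13)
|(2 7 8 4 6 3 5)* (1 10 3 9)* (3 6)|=|(1 10 6 9)(2 7 8 4 3 5)|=12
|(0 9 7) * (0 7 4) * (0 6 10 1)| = |(0 9 4 6 10 1)| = 6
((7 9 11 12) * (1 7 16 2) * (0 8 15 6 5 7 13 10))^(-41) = (0 8 15 6 5 7 9 11 12 16 2 1 13 10)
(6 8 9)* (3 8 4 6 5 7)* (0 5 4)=(0 5 7 3 8 9 4 6)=[5, 1, 2, 8, 6, 7, 0, 3, 9, 4]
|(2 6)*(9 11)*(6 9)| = |(2 9 11 6)| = 4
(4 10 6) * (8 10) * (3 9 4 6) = [0, 1, 2, 9, 8, 5, 6, 7, 10, 4, 3] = (3 9 4 8 10)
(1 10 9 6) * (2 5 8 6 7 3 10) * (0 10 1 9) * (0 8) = [10, 2, 5, 1, 4, 0, 9, 3, 6, 7, 8] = (0 10 8 6 9 7 3 1 2 5)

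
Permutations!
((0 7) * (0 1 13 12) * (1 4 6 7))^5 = (0 1 13 12)(4 7 6)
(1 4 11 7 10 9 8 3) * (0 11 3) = (0 11 7 10 9 8)(1 4 3) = [11, 4, 2, 1, 3, 5, 6, 10, 0, 8, 9, 7]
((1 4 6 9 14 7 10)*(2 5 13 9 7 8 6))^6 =(1 14 4 8 2 6 5 7 13 10 9)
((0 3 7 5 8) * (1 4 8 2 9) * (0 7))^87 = ((0 3)(1 4 8 7 5 2 9))^87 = (0 3)(1 7 9 8 2 4 5)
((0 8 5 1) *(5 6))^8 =(0 5 8 1 6)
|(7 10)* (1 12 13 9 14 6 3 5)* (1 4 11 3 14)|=4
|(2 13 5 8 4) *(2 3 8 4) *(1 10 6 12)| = |(1 10 6 12)(2 13 5 4 3 8)| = 12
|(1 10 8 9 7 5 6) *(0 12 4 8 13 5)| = |(0 12 4 8 9 7)(1 10 13 5 6)| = 30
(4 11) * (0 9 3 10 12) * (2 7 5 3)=(0 9 2 7 5 3 10 12)(4 11)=[9, 1, 7, 10, 11, 3, 6, 5, 8, 2, 12, 4, 0]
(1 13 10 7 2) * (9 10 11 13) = (1 9 10 7 2)(11 13) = [0, 9, 1, 3, 4, 5, 6, 2, 8, 10, 7, 13, 12, 11]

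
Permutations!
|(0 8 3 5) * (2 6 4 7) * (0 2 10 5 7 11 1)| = 11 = |(0 8 3 7 10 5 2 6 4 11 1)|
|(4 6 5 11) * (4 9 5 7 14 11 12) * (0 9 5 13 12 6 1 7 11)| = |(0 9 13 12 4 1 7 14)(5 6 11)| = 24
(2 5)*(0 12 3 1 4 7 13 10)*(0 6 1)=(0 12 3)(1 4 7 13 10 6)(2 5)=[12, 4, 5, 0, 7, 2, 1, 13, 8, 9, 6, 11, 3, 10]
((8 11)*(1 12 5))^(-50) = (1 12 5)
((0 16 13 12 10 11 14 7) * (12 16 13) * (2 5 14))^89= ((0 13 16 12 10 11 2 5 14 7))^89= (0 7 14 5 2 11 10 12 16 13)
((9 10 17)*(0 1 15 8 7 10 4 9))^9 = (0 15 7 17 1 8 10)(4 9)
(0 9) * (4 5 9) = [4, 1, 2, 3, 5, 9, 6, 7, 8, 0] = (0 4 5 9)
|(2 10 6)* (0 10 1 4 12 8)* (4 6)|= |(0 10 4 12 8)(1 6 2)|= 15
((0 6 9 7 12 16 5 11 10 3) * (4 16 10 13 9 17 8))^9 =(0 9 4 3 13 8 10 11 17 12 5 6 7 16)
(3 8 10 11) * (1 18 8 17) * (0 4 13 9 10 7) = (0 4 13 9 10 11 3 17 1 18 8 7) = [4, 18, 2, 17, 13, 5, 6, 0, 7, 10, 11, 3, 12, 9, 14, 15, 16, 1, 8]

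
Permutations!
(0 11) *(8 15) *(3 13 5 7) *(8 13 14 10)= (0 11)(3 14 10 8 15 13 5 7)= [11, 1, 2, 14, 4, 7, 6, 3, 15, 9, 8, 0, 12, 5, 10, 13]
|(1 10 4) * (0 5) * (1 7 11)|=|(0 5)(1 10 4 7 11)|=10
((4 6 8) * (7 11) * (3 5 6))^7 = (3 6 4 5 8)(7 11)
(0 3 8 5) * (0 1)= (0 3 8 5 1)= [3, 0, 2, 8, 4, 1, 6, 7, 5]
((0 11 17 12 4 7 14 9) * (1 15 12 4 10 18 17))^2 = (0 1 12 18 4 14)(7 9 11 15 10 17)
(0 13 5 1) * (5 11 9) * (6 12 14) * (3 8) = (0 13 11 9 5 1)(3 8)(6 12 14) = [13, 0, 2, 8, 4, 1, 12, 7, 3, 5, 10, 9, 14, 11, 6]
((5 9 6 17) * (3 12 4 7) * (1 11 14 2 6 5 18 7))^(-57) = ((1 11 14 2 6 17 18 7 3 12 4)(5 9))^(-57) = (1 12 7 17 2 11 4 3 18 6 14)(5 9)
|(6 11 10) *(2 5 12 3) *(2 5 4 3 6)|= 8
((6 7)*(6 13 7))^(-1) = ((7 13))^(-1) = (7 13)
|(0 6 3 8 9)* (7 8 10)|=|(0 6 3 10 7 8 9)|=7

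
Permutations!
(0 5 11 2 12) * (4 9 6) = [5, 1, 12, 3, 9, 11, 4, 7, 8, 6, 10, 2, 0] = (0 5 11 2 12)(4 9 6)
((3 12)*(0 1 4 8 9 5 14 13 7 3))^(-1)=((0 1 4 8 9 5 14 13 7 3 12))^(-1)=(0 12 3 7 13 14 5 9 8 4 1)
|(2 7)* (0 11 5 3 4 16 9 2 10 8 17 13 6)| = 14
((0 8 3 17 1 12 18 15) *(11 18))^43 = (0 18 12 17 8 15 11 1 3)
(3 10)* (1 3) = (1 3 10) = [0, 3, 2, 10, 4, 5, 6, 7, 8, 9, 1]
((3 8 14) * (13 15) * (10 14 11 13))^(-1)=((3 8 11 13 15 10 14))^(-1)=(3 14 10 15 13 11 8)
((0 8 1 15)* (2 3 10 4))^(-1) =(0 15 1 8)(2 4 10 3)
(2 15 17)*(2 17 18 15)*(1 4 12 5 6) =[0, 4, 2, 3, 12, 6, 1, 7, 8, 9, 10, 11, 5, 13, 14, 18, 16, 17, 15] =(1 4 12 5 6)(15 18)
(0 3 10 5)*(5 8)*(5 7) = [3, 1, 2, 10, 4, 0, 6, 5, 7, 9, 8] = (0 3 10 8 7 5)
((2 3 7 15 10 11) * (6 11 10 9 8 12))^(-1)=(2 11 6 12 8 9 15 7 3)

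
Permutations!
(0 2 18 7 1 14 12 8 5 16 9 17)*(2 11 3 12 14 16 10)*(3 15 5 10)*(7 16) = [11, 7, 18, 12, 4, 3, 6, 1, 10, 17, 2, 15, 8, 13, 14, 5, 9, 0, 16] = (0 11 15 5 3 12 8 10 2 18 16 9 17)(1 7)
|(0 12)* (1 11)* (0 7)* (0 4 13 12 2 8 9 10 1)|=28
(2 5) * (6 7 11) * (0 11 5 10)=(0 11 6 7 5 2 10)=[11, 1, 10, 3, 4, 2, 7, 5, 8, 9, 0, 6]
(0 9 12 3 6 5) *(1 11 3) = (0 9 12 1 11 3 6 5) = [9, 11, 2, 6, 4, 0, 5, 7, 8, 12, 10, 3, 1]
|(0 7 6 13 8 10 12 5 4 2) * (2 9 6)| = 24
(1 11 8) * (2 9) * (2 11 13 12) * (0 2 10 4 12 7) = (0 2 9 11 8 1 13 7)(4 12 10) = [2, 13, 9, 3, 12, 5, 6, 0, 1, 11, 4, 8, 10, 7]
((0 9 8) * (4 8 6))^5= ((0 9 6 4 8))^5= (9)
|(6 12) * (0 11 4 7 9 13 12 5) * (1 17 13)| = |(0 11 4 7 9 1 17 13 12 6 5)| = 11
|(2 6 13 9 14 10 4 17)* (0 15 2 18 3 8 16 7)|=|(0 15 2 6 13 9 14 10 4 17 18 3 8 16 7)|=15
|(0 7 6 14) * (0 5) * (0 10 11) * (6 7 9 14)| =|(0 9 14 5 10 11)| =6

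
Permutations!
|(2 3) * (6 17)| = 2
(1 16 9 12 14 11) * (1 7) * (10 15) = (1 16 9 12 14 11 7)(10 15) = [0, 16, 2, 3, 4, 5, 6, 1, 8, 12, 15, 7, 14, 13, 11, 10, 9]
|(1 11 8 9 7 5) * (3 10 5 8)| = 15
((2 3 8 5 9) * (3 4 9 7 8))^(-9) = (9)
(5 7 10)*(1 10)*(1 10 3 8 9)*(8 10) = (1 3 10 5 7 8 9) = [0, 3, 2, 10, 4, 7, 6, 8, 9, 1, 5]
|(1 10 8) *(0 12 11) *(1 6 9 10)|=12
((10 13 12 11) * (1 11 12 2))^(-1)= (1 2 13 10 11)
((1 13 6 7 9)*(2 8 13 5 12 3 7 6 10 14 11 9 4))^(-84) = (1 8 5 13 12 10 3 14 7 11 4 9 2)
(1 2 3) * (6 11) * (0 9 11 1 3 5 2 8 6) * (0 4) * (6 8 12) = (0 9 11 4)(1 12 6)(2 5) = [9, 12, 5, 3, 0, 2, 1, 7, 8, 11, 10, 4, 6]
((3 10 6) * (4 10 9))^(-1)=(3 6 10 4 9)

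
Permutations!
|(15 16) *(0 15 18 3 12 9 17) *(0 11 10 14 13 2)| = 13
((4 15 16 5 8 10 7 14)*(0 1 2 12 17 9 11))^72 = (0 2 17 11 1 12 9) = ((0 1 2 12 17 9 11)(4 15 16 5 8 10 7 14))^72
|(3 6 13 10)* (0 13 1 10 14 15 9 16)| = |(0 13 14 15 9 16)(1 10 3 6)| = 12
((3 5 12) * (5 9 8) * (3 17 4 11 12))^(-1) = (3 5 8 9)(4 17 12 11)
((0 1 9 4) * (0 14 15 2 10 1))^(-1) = ((1 9 4 14 15 2 10))^(-1) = (1 10 2 15 14 4 9)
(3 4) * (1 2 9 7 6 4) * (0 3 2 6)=(0 3 1 6 4 2 9 7)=[3, 6, 9, 1, 2, 5, 4, 0, 8, 7]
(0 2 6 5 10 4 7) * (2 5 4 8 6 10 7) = (0 5 7)(2 10 8 6 4) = [5, 1, 10, 3, 2, 7, 4, 0, 6, 9, 8]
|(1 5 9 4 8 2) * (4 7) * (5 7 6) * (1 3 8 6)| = 6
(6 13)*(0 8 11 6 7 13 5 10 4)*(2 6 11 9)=(0 8 9 2 6 5 10 4)(7 13)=[8, 1, 6, 3, 0, 10, 5, 13, 9, 2, 4, 11, 12, 7]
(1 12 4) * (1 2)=(1 12 4 2)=[0, 12, 1, 3, 2, 5, 6, 7, 8, 9, 10, 11, 4]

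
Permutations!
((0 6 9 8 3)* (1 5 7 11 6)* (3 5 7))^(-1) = ((0 1 7 11 6 9 8 5 3))^(-1) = (0 3 5 8 9 6 11 7 1)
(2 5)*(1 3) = (1 3)(2 5) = [0, 3, 5, 1, 4, 2]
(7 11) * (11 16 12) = [0, 1, 2, 3, 4, 5, 6, 16, 8, 9, 10, 7, 11, 13, 14, 15, 12] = (7 16 12 11)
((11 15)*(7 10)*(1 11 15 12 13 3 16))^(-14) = (1 3 12)(11 16 13)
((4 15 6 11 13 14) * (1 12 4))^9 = ((1 12 4 15 6 11 13 14))^9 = (1 12 4 15 6 11 13 14)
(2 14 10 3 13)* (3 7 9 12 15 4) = (2 14 10 7 9 12 15 4 3 13) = [0, 1, 14, 13, 3, 5, 6, 9, 8, 12, 7, 11, 15, 2, 10, 4]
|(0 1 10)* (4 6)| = |(0 1 10)(4 6)| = 6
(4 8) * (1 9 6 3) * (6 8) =(1 9 8 4 6 3) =[0, 9, 2, 1, 6, 5, 3, 7, 4, 8]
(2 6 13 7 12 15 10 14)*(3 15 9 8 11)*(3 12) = [0, 1, 6, 15, 4, 5, 13, 3, 11, 8, 14, 12, 9, 7, 2, 10] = (2 6 13 7 3 15 10 14)(8 11 12 9)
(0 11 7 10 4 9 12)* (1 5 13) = (0 11 7 10 4 9 12)(1 5 13) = [11, 5, 2, 3, 9, 13, 6, 10, 8, 12, 4, 7, 0, 1]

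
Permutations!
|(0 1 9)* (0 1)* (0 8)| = 2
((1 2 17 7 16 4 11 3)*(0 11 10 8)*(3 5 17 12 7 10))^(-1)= ((0 11 5 17 10 8)(1 2 12 7 16 4 3))^(-1)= (0 8 10 17 5 11)(1 3 4 16 7 12 2)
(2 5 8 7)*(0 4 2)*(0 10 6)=[4, 1, 5, 3, 2, 8, 0, 10, 7, 9, 6]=(0 4 2 5 8 7 10 6)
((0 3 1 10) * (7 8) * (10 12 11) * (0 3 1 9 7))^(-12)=((0 1 12 11 10 3 9 7 8))^(-12)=(0 9 11)(1 7 10)(3 12 8)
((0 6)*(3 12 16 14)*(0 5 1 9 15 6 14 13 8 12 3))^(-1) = (0 14)(1 5 6 15 9)(8 13 16 12)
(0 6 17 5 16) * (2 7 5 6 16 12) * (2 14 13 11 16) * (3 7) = (0 2 3 7 5 12 14 13 11 16)(6 17) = [2, 1, 3, 7, 4, 12, 17, 5, 8, 9, 10, 16, 14, 11, 13, 15, 0, 6]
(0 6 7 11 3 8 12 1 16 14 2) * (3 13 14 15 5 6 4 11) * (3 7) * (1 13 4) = (0 1 16 15 5 6 3 8 12 13 14 2)(4 11) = [1, 16, 0, 8, 11, 6, 3, 7, 12, 9, 10, 4, 13, 14, 2, 5, 15]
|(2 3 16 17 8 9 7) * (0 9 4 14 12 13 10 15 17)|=24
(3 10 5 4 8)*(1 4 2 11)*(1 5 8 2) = (1 4 2 11 5)(3 10 8) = [0, 4, 11, 10, 2, 1, 6, 7, 3, 9, 8, 5]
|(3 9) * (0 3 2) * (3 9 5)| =6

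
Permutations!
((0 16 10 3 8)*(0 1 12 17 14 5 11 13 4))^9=(0 5 1 16 11 12 10 13 17 3 4 14 8)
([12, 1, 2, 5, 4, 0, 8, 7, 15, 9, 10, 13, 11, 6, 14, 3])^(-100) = [5, 1, 2, 15, 4, 3, 13, 7, 6, 9, 10, 12, 0, 11, 14, 8]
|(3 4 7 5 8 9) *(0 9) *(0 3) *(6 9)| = 15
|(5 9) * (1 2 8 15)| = |(1 2 8 15)(5 9)| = 4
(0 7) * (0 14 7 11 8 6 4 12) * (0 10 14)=(0 11 8 6 4 12 10 14 7)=[11, 1, 2, 3, 12, 5, 4, 0, 6, 9, 14, 8, 10, 13, 7]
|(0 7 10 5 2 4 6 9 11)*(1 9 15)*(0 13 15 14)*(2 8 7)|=20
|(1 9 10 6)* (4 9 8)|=6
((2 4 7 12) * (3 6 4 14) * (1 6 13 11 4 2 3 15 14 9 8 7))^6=(15)(1 12 6 3 2 13 9 11 8 4 7)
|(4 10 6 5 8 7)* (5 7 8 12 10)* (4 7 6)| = 4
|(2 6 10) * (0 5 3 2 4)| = |(0 5 3 2 6 10 4)| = 7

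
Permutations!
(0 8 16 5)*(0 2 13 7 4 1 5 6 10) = (0 8 16 6 10)(1 5 2 13 7 4) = [8, 5, 13, 3, 1, 2, 10, 4, 16, 9, 0, 11, 12, 7, 14, 15, 6]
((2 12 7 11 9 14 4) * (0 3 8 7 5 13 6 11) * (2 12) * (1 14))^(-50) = (0 8)(1 5 9 12 11 4 6 14 13)(3 7)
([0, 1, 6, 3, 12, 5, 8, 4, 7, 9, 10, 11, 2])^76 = (2 4 8)(6 12 7)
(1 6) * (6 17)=[0, 17, 2, 3, 4, 5, 1, 7, 8, 9, 10, 11, 12, 13, 14, 15, 16, 6]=(1 17 6)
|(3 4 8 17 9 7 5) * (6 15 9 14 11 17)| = 24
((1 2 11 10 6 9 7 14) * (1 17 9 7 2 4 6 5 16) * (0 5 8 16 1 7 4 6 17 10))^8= (0 11 2 9 17 4 6 1 5)(7 8 14 16 10)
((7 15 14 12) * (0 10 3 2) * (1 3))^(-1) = ((0 10 1 3 2)(7 15 14 12))^(-1) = (0 2 3 1 10)(7 12 14 15)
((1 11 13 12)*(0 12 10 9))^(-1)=((0 12 1 11 13 10 9))^(-1)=(0 9 10 13 11 1 12)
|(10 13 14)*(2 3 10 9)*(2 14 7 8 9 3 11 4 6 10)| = 11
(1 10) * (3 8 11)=(1 10)(3 8 11)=[0, 10, 2, 8, 4, 5, 6, 7, 11, 9, 1, 3]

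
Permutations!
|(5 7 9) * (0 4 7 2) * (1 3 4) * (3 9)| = 15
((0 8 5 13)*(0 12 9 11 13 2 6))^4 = ((0 8 5 2 6)(9 11 13 12))^4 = (13)(0 6 2 5 8)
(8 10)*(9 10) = (8 9 10) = [0, 1, 2, 3, 4, 5, 6, 7, 9, 10, 8]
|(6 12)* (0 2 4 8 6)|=6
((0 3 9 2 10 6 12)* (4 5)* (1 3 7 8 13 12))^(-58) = ((0 7 8 13 12)(1 3 9 2 10 6)(4 5))^(-58) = (0 8 12 7 13)(1 9 10)(2 6 3)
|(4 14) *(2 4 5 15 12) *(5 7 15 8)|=|(2 4 14 7 15 12)(5 8)|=6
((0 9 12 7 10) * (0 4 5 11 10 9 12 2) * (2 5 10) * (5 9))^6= (12)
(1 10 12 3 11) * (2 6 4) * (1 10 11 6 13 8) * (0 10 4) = [10, 11, 13, 6, 2, 5, 0, 7, 1, 9, 12, 4, 3, 8] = (0 10 12 3 6)(1 11 4 2 13 8)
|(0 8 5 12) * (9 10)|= |(0 8 5 12)(9 10)|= 4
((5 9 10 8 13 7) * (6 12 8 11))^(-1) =((5 9 10 11 6 12 8 13 7))^(-1) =(5 7 13 8 12 6 11 10 9)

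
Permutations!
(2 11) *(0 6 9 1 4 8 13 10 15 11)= (0 6 9 1 4 8 13 10 15 11 2)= [6, 4, 0, 3, 8, 5, 9, 7, 13, 1, 15, 2, 12, 10, 14, 11]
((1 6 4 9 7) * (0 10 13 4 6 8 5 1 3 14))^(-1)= ((0 10 13 4 9 7 3 14)(1 8 5))^(-1)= (0 14 3 7 9 4 13 10)(1 5 8)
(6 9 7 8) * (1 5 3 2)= (1 5 3 2)(6 9 7 8)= [0, 5, 1, 2, 4, 3, 9, 8, 6, 7]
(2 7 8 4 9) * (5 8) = (2 7 5 8 4 9) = [0, 1, 7, 3, 9, 8, 6, 5, 4, 2]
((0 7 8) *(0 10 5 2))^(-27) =(0 10)(2 8)(5 7) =((0 7 8 10 5 2))^(-27)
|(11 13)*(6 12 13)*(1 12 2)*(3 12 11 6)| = |(1 11 3 12 13 6 2)| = 7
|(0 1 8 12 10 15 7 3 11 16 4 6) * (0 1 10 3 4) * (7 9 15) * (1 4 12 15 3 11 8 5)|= |(0 10 7 12 11 16)(1 5)(3 8 15 9)(4 6)|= 12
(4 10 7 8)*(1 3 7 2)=(1 3 7 8 4 10 2)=[0, 3, 1, 7, 10, 5, 6, 8, 4, 9, 2]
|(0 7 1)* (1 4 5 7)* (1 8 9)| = |(0 8 9 1)(4 5 7)| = 12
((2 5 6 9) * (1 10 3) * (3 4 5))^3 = ((1 10 4 5 6 9 2 3))^3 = (1 5 2 10 6 3 4 9)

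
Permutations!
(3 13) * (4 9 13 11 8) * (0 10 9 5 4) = [10, 1, 2, 11, 5, 4, 6, 7, 0, 13, 9, 8, 12, 3] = (0 10 9 13 3 11 8)(4 5)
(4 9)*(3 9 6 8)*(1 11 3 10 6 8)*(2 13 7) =[0, 11, 13, 9, 8, 5, 1, 2, 10, 4, 6, 3, 12, 7] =(1 11 3 9 4 8 10 6)(2 13 7)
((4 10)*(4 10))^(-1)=(10)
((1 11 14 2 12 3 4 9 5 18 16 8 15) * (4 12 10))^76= ((1 11 14 2 10 4 9 5 18 16 8 15)(3 12))^76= (1 10 18)(2 5 15)(4 16 11)(8 14 9)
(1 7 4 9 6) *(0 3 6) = (0 3 6 1 7 4 9) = [3, 7, 2, 6, 9, 5, 1, 4, 8, 0]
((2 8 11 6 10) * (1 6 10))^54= (2 11)(8 10)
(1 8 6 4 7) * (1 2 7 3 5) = (1 8 6 4 3 5)(2 7) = [0, 8, 7, 5, 3, 1, 4, 2, 6]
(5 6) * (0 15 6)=[15, 1, 2, 3, 4, 0, 5, 7, 8, 9, 10, 11, 12, 13, 14, 6]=(0 15 6 5)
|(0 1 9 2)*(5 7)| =4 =|(0 1 9 2)(5 7)|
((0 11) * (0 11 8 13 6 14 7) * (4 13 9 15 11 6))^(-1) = (0 7 14 6 11 15 9 8)(4 13)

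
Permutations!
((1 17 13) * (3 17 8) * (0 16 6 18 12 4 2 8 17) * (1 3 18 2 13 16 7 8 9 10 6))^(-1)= (0 3 13 4 12 18 8 7)(1 16 17)(2 6 10 9)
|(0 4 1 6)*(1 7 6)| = 4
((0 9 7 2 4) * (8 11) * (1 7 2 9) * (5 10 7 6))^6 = (11)(0 9 5)(1 2 10)(4 7 6)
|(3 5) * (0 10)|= 2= |(0 10)(3 5)|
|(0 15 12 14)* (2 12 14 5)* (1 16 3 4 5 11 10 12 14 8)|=|(0 15 8 1 16 3 4 5 2 14)(10 12 11)|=30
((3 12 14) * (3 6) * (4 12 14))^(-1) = (3 6 14)(4 12)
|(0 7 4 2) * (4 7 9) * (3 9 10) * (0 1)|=|(0 10 3 9 4 2 1)|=7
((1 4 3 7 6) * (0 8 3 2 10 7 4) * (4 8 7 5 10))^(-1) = ((0 7 6 1)(2 4)(3 8)(5 10))^(-1) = (0 1 6 7)(2 4)(3 8)(5 10)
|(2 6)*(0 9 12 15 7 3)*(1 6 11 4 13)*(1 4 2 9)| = |(0 1 6 9 12 15 7 3)(2 11)(4 13)| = 8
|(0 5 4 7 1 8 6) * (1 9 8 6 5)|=|(0 1 6)(4 7 9 8 5)|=15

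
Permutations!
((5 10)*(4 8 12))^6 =(12)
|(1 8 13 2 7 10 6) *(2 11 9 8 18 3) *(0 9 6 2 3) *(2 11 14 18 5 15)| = 24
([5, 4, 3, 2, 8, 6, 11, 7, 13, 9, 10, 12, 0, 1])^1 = (0 5 6 11 12)(1 4 8 13)(2 3)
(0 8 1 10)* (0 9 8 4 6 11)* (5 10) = (0 4 6 11)(1 5 10 9 8) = [4, 5, 2, 3, 6, 10, 11, 7, 1, 8, 9, 0]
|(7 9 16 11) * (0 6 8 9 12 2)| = 9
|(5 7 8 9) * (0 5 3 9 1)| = 10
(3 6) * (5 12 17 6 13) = (3 13 5 12 17 6) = [0, 1, 2, 13, 4, 12, 3, 7, 8, 9, 10, 11, 17, 5, 14, 15, 16, 6]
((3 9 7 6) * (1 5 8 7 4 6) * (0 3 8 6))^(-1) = (0 4 9 3)(1 7 8 6 5)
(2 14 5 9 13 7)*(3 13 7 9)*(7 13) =(2 14 5 3 7)(9 13) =[0, 1, 14, 7, 4, 3, 6, 2, 8, 13, 10, 11, 12, 9, 5]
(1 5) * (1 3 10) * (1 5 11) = (1 11)(3 10 5) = [0, 11, 2, 10, 4, 3, 6, 7, 8, 9, 5, 1]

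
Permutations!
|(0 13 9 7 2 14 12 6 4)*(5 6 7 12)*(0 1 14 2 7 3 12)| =|(0 13 9)(1 14 5 6 4)(3 12)| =30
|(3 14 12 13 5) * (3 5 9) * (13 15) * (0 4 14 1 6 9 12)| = |(0 4 14)(1 6 9 3)(12 15 13)| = 12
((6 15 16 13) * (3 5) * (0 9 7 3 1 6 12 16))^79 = ((0 9 7 3 5 1 6 15)(12 16 13))^79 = (0 15 6 1 5 3 7 9)(12 16 13)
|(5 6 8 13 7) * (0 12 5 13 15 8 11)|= 10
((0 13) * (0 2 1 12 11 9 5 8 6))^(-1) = ((0 13 2 1 12 11 9 5 8 6))^(-1) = (0 6 8 5 9 11 12 1 2 13)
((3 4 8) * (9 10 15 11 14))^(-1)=((3 4 8)(9 10 15 11 14))^(-1)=(3 8 4)(9 14 11 15 10)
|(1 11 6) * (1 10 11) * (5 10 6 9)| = 4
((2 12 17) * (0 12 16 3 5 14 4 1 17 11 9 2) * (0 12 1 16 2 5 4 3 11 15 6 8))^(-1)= ((0 1 17 12 15 6 8)(3 4 16 11 9 5 14))^(-1)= (0 8 6 15 12 17 1)(3 14 5 9 11 16 4)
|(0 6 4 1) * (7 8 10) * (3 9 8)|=20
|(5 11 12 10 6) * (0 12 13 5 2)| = 15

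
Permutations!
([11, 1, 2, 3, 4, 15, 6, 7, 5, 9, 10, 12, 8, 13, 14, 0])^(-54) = [0, 1, 2, 3, 4, 5, 6, 7, 8, 9, 10, 11, 12, 13, 14, 15]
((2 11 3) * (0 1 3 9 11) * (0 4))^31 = ((0 1 3 2 4)(9 11))^31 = (0 1 3 2 4)(9 11)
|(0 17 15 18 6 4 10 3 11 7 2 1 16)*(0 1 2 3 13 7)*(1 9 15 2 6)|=10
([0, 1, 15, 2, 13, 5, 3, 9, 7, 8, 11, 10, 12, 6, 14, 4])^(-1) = (2 3 6 13 4 15)(7 8 9)(10 11)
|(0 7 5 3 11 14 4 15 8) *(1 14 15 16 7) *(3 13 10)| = 13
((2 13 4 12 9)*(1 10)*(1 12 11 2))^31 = ((1 10 12 9)(2 13 4 11))^31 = (1 9 12 10)(2 11 4 13)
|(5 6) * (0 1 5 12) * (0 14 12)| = |(0 1 5 6)(12 14)| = 4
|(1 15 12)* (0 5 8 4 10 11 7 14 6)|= 9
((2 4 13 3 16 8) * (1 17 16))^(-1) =(1 3 13 4 2 8 16 17)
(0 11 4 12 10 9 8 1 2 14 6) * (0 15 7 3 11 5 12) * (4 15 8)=[5, 2, 14, 11, 0, 12, 8, 3, 1, 4, 9, 15, 10, 13, 6, 7]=(0 5 12 10 9 4)(1 2 14 6 8)(3 11 15 7)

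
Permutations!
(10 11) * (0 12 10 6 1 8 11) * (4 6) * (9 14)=(0 12 10)(1 8 11 4 6)(9 14)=[12, 8, 2, 3, 6, 5, 1, 7, 11, 14, 0, 4, 10, 13, 9]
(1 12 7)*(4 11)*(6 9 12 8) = (1 8 6 9 12 7)(4 11) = [0, 8, 2, 3, 11, 5, 9, 1, 6, 12, 10, 4, 7]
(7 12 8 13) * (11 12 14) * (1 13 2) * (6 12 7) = (1 13 6 12 8 2)(7 14 11) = [0, 13, 1, 3, 4, 5, 12, 14, 2, 9, 10, 7, 8, 6, 11]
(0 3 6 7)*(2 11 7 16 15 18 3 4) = [4, 1, 11, 6, 2, 5, 16, 0, 8, 9, 10, 7, 12, 13, 14, 18, 15, 17, 3] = (0 4 2 11 7)(3 6 16 15 18)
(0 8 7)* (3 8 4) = (0 4 3 8 7) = [4, 1, 2, 8, 3, 5, 6, 0, 7]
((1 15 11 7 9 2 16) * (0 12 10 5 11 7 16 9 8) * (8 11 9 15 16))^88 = ((0 12 10 5 9 2 15 7 11 8)(1 16))^88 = (16)(0 11 15 9 10)(2 5 12 8 7)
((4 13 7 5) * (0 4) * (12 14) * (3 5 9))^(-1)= ((0 4 13 7 9 3 5)(12 14))^(-1)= (0 5 3 9 7 13 4)(12 14)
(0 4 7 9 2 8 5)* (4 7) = (0 7 9 2 8 5) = [7, 1, 8, 3, 4, 0, 6, 9, 5, 2]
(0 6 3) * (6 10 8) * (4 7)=[10, 1, 2, 0, 7, 5, 3, 4, 6, 9, 8]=(0 10 8 6 3)(4 7)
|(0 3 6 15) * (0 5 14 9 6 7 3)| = |(3 7)(5 14 9 6 15)| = 10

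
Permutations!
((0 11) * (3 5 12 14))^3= (0 11)(3 14 12 5)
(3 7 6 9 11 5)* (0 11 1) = (0 11 5 3 7 6 9 1) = [11, 0, 2, 7, 4, 3, 9, 6, 8, 1, 10, 5]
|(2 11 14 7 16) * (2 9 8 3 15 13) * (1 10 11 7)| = 8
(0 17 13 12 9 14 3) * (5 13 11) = (0 17 11 5 13 12 9 14 3) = [17, 1, 2, 0, 4, 13, 6, 7, 8, 14, 10, 5, 9, 12, 3, 15, 16, 11]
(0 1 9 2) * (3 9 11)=(0 1 11 3 9 2)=[1, 11, 0, 9, 4, 5, 6, 7, 8, 2, 10, 3]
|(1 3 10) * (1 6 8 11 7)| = 7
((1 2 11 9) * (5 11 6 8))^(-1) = (1 9 11 5 8 6 2)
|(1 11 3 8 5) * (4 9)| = |(1 11 3 8 5)(4 9)| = 10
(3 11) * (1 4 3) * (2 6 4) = (1 2 6 4 3 11) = [0, 2, 6, 11, 3, 5, 4, 7, 8, 9, 10, 1]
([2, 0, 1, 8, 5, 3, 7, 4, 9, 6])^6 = [0, 1, 2, 5, 7, 4, 9, 6, 3, 8]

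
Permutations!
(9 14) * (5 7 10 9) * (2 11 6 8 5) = (2 11 6 8 5 7 10 9 14) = [0, 1, 11, 3, 4, 7, 8, 10, 5, 14, 9, 6, 12, 13, 2]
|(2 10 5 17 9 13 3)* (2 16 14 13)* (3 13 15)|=20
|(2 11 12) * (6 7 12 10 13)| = 7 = |(2 11 10 13 6 7 12)|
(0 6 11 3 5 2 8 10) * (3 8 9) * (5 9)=(0 6 11 8 10)(2 5)(3 9)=[6, 1, 5, 9, 4, 2, 11, 7, 10, 3, 0, 8]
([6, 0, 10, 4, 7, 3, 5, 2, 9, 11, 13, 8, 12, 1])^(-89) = [6, 0, 10, 4, 7, 3, 5, 2, 9, 11, 13, 8, 12, 1]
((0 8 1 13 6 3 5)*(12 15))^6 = ((0 8 1 13 6 3 5)(12 15))^6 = (15)(0 5 3 6 13 1 8)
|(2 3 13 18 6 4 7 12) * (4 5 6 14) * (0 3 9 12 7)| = 6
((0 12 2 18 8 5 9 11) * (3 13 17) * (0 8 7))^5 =((0 12 2 18 7)(3 13 17)(5 9 11 8))^5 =(18)(3 17 13)(5 9 11 8)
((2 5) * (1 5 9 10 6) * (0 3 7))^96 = (10)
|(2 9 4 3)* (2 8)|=5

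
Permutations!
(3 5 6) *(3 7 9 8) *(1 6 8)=[0, 6, 2, 5, 4, 8, 7, 9, 3, 1]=(1 6 7 9)(3 5 8)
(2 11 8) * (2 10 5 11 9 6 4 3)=[0, 1, 9, 2, 3, 11, 4, 7, 10, 6, 5, 8]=(2 9 6 4 3)(5 11 8 10)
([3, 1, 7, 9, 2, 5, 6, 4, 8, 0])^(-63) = [0, 1, 2, 3, 4, 5, 6, 7, 8, 9]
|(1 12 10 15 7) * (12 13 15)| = 4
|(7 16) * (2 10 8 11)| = |(2 10 8 11)(7 16)| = 4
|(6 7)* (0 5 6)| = |(0 5 6 7)| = 4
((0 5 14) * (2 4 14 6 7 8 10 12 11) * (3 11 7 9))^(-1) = (0 14 4 2 11 3 9 6 5)(7 12 10 8) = ((0 5 6 9 3 11 2 4 14)(7 8 10 12))^(-1)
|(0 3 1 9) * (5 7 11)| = 12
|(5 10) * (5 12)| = 3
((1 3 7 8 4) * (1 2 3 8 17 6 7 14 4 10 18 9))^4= (1 9 18 10 8)(6 7 17)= ((1 8 10 18 9)(2 3 14 4)(6 7 17))^4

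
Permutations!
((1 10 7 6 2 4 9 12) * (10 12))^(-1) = ((1 12)(2 4 9 10 7 6))^(-1) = (1 12)(2 6 7 10 9 4)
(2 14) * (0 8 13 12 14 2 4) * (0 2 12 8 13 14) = (0 13 8 14 4 2 12) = [13, 1, 12, 3, 2, 5, 6, 7, 14, 9, 10, 11, 0, 8, 4]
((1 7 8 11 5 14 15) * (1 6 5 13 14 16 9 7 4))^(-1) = (1 4)(5 6 15 14 13 11 8 7 9 16)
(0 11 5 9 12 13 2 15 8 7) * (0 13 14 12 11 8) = (0 8 7 13 2 15)(5 9 11)(12 14) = [8, 1, 15, 3, 4, 9, 6, 13, 7, 11, 10, 5, 14, 2, 12, 0]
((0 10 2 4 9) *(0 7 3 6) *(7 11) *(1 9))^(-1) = ((0 10 2 4 1 9 11 7 3 6))^(-1) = (0 6 3 7 11 9 1 4 2 10)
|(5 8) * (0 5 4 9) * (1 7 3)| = 15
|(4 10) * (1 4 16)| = |(1 4 10 16)| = 4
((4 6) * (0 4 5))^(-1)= ((0 4 6 5))^(-1)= (0 5 6 4)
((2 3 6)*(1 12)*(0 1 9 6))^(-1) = ((0 1 12 9 6 2 3))^(-1) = (0 3 2 6 9 12 1)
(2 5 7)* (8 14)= (2 5 7)(8 14)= [0, 1, 5, 3, 4, 7, 6, 2, 14, 9, 10, 11, 12, 13, 8]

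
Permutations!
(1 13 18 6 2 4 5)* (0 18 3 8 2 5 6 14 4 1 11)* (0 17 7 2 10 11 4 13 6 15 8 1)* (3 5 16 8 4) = (0 18 14 13 5 3 1 6 16 8 10 11 17 7 2)(4 15) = [18, 6, 0, 1, 15, 3, 16, 2, 10, 9, 11, 17, 12, 5, 13, 4, 8, 7, 14]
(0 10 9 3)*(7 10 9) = (0 9 3)(7 10) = [9, 1, 2, 0, 4, 5, 6, 10, 8, 3, 7]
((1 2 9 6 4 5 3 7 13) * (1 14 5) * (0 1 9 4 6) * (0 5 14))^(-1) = (14)(0 13 7 3 5 9 4 2 1)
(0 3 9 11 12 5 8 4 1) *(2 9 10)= (0 3 10 2 9 11 12 5 8 4 1)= [3, 0, 9, 10, 1, 8, 6, 7, 4, 11, 2, 12, 5]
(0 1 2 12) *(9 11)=(0 1 2 12)(9 11)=[1, 2, 12, 3, 4, 5, 6, 7, 8, 11, 10, 9, 0]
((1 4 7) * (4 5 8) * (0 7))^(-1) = ((0 7 1 5 8 4))^(-1) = (0 4 8 5 1 7)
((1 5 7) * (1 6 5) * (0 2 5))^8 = ((0 2 5 7 6))^8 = (0 7 2 6 5)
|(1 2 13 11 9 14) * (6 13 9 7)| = 4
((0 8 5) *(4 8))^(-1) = ((0 4 8 5))^(-1) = (0 5 8 4)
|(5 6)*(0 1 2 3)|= 4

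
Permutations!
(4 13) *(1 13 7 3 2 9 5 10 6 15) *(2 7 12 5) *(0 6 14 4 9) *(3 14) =[6, 13, 0, 7, 12, 10, 15, 14, 8, 2, 3, 11, 5, 9, 4, 1] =(0 6 15 1 13 9 2)(3 7 14 4 12 5 10)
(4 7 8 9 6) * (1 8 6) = (1 8 9)(4 7 6) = [0, 8, 2, 3, 7, 5, 4, 6, 9, 1]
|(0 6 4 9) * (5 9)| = |(0 6 4 5 9)| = 5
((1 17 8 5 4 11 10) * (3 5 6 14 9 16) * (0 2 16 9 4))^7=(0 16 5 2 3)(1 10 11 4 14 6 8 17)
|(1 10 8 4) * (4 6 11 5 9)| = |(1 10 8 6 11 5 9 4)| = 8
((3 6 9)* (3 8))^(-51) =((3 6 9 8))^(-51) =(3 6 9 8)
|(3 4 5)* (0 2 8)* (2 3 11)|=7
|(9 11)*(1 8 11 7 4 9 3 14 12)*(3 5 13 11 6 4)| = 9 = |(1 8 6 4 9 7 3 14 12)(5 13 11)|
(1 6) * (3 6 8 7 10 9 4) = (1 8 7 10 9 4 3 6) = [0, 8, 2, 6, 3, 5, 1, 10, 7, 4, 9]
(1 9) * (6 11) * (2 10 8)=(1 9)(2 10 8)(6 11)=[0, 9, 10, 3, 4, 5, 11, 7, 2, 1, 8, 6]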